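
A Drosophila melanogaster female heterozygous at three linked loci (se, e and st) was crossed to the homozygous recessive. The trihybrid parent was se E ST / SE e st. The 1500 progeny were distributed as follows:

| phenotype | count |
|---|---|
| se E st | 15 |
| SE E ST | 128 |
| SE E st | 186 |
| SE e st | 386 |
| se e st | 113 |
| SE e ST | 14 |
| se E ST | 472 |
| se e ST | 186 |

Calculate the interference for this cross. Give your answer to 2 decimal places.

The two rarest classes, se E st and SE e ST, are the double crossovers. Comparing them with the parentals, only the st allele has switched, so st is the middle locus and the order is e – st – se.
e–st: (372 + 29)/1500 = 0.2673; st–se: (241 + 29)/1500 = 0.1800.
Expected DCO frequency = 0.2673 × 0.1800 ≈ 0.04811; observed = 29/1500 ≈ 0.01933.
Coefficient of coincidence = 0.01933/0.04811 ≈ 0.40; interference = 1 − 0.40 = 0.60.

0.60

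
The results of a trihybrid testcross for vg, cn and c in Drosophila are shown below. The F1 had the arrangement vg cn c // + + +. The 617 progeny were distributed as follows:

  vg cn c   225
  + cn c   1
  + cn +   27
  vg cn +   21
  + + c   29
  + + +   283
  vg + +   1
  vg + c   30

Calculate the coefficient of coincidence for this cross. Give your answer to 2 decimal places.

0.40

The two rarest classes, + cn c and vg + +, are the double crossovers. Comparing them with the parentals, only the vg allele has switched, so vg is the middle locus and the order is c – vg – cn.
c–vg: (50 + 2)/617 = 0.0843; vg–cn: (57 + 2)/617 = 0.0956.
Expected DCO frequency = 0.0843 × 0.0956 ≈ 0.00806; observed = 2/617 ≈ 0.00324.
Coefficient of coincidence = 0.00324/0.00806 ≈ 0.40.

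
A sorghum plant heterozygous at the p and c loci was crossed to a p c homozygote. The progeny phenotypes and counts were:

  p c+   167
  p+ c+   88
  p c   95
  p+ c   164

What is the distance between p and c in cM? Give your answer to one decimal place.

35.6 cM

The two most frequent classes, p+ c (164) and p c+ (167), are the parental types, so the F1 was p+ c / p c+.
The recombinant classes are p+ c+ and p c: 88 + 95 = 183.
Recombination frequency = 183/514 = 0.3560 ≈ 35.6%, i.e. 35.6 cM.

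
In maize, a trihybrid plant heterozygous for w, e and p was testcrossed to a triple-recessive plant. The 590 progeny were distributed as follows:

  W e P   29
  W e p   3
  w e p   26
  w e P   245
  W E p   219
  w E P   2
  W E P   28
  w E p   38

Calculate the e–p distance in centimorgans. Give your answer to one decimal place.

The two most frequent reciprocal classes, W E p and w e P, are the parental types, so the F1 was W E p / w e P.
The two rarest classes, W e p and w E P, are the double crossovers. Comparing them with the parentals, only the e allele has switched, so e is the middle locus and the order is p – e – w.
Crossovers in the p–e interval produce the single-crossover classes W E P and w e p (28 + 26 = 54) plus the double crossovers (5).
RF(p–e) = (54 + 5) / 590 = 59/590 = 0.1000 → 10.0 centimorgans.

10.0 centimorgans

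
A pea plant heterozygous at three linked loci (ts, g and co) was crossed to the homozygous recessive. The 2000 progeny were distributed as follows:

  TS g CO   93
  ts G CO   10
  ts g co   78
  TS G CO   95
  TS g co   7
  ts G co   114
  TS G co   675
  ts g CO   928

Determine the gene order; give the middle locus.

g

The two most frequent reciprocal classes, TS G co and ts g CO, are the parental types, so the F1 was TS G co / ts g CO.
The two rarest classes, TS g co and ts G CO, are the double crossovers. Comparing them with the parentals, only the g allele has switched, so g is the middle locus and the order is co – g – ts.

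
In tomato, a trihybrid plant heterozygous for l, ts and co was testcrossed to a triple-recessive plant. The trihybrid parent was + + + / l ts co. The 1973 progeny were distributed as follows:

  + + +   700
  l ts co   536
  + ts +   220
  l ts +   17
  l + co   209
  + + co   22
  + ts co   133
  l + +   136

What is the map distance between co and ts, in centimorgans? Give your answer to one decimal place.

The two rarest classes, + + co and l ts +, are the double crossovers. Comparing them with the parentals, only the co allele has switched, so co is the middle locus and the order is l – co – ts.
Crossovers in the co–ts interval produce the single-crossover classes + ts + and l + co (220 + 209 = 429) plus the double crossovers (39).
RF(co–ts) = (429 + 39) / 1973 = 468/1973 = 0.2372 → 23.7 centimorgans.

23.7 centimorgans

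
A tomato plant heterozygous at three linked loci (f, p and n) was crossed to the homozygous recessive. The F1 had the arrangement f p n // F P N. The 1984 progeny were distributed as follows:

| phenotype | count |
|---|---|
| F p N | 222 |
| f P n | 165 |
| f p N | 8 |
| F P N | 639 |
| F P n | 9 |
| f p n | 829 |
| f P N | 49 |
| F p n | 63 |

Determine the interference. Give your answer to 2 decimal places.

The two rarest classes, f p N and F P n, are the double crossovers. Comparing them with the parentals, only the n allele has switched, so n is the middle locus and the order is f – n – p.
f–n: (112 + 17)/1984 = 0.0650; n–p: (387 + 17)/1984 = 0.2036.
Expected DCO frequency = 0.0650 × 0.2036 ≈ 0.01323; observed = 17/1984 ≈ 0.00857.
Coefficient of coincidence = 0.00857/0.01323 ≈ 0.65; interference = 1 − 0.65 = 0.35.

0.35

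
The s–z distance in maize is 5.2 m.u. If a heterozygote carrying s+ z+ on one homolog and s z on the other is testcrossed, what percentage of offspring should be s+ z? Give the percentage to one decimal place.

A map distance of 5.2 m.u. corresponds to a recombination frequency of 0.052.
The F1 is s+ z+ / s z, so s+ z is a recombinant gamete class with expected frequency r/2 = 0.052/2 = 0.0260.
That is 0.0260 = 2.6% of the progeny.

2.6%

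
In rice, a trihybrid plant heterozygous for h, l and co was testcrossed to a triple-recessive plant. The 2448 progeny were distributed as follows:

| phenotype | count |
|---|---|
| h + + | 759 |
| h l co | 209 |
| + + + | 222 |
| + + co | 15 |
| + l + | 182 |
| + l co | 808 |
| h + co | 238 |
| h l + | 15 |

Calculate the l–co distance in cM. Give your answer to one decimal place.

The two most frequent reciprocal classes, h + + and + l co, are the parental types, so the F1 was h + + / + l co.
The two rarest classes, h l + and + + co, are the double crossovers. Comparing them with the parentals, only the l allele has switched, so l is the middle locus and the order is h – l – co.
Crossovers in the l–co interval produce the single-crossover classes h + co and + l + (238 + 182 = 420) plus the double crossovers (30).
RF(l–co) = (420 + 30) / 2448 = 450/2448 = 0.1838 → 18.4 cM.

18.4 cM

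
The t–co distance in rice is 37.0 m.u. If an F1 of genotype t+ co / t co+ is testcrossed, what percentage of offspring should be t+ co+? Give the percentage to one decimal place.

18.5%

A map distance of 37.0 m.u. corresponds to a recombination frequency of 0.370.
The F1 is t+ co / t co+, so t+ co+ is a recombinant gamete class with expected frequency r/2 = 0.370/2 = 0.1850.
That is 0.1850 = 18.5% of the progeny.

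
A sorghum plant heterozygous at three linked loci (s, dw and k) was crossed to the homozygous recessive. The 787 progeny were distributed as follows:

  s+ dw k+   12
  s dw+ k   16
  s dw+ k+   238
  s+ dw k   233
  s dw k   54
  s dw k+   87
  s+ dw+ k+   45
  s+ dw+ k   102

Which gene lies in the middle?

k

The two most frequent reciprocal classes, s dw+ k+ and s+ dw k, are the parental types, so the F1 was s dw+ k+ / s+ dw k.
The two rarest classes, s dw+ k and s+ dw k+, are the double crossovers. Comparing them with the parentals, only the k allele has switched, so k is the middle locus and the order is s – k – dw.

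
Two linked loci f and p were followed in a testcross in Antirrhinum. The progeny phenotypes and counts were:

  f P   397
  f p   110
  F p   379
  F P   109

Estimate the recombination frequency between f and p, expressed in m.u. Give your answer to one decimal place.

22.0 m.u.

The two most frequent classes, F p (379) and f P (397), are the parental types, so the F1 was F p / f P.
The recombinant classes are F P and f p: 109 + 110 = 219.
Recombination frequency = 219/995 = 0.2201 ≈ 22.0%, i.e. 22.0 m.u.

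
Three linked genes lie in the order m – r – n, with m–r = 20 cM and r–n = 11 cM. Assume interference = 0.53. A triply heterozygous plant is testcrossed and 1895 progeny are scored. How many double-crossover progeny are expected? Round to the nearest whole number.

20

Map distances give recombination frequencies of 0.200 and 0.110 for the two intervals.
With interference 0.53 (so coincidence = 0.47), expected double-crossover frequency = 0.200 × 0.110 × 0.47 = 0.01034.
Expected number = 0.01034 × 1895 = 19.59 ≈ 20.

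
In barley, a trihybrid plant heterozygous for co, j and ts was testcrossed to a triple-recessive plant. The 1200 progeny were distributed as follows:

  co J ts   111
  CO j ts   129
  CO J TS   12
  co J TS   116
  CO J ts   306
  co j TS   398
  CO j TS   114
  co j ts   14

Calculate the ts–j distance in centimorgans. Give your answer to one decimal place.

The two most frequent reciprocal classes, CO J ts and co j TS, are the parental types, so the F1 was CO J ts / co j TS.
The two rarest classes, CO J TS and co j ts, are the double crossovers. Comparing them with the parentals, only the ts allele has switched, so ts is the middle locus and the order is j – ts – co.
Crossovers in the j–ts interval produce the single-crossover classes CO j ts and co J TS (129 + 116 = 245) plus the double crossovers (26).
RF(j–ts) = (245 + 26) / 1200 = 271/1200 = 0.2258 → 22.6 centimorgans.

22.6 centimorgans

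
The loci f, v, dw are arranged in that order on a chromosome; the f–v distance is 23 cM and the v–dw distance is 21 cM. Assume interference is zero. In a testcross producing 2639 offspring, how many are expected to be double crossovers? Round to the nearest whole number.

127

Map distances give recombination frequencies of 0.230 and 0.210 for the two intervals.
With no interference, expected double-crossover frequency = 0.230 × 0.210 = 0.04830.
Expected number = 0.04830 × 2639 = 127.46 ≈ 127.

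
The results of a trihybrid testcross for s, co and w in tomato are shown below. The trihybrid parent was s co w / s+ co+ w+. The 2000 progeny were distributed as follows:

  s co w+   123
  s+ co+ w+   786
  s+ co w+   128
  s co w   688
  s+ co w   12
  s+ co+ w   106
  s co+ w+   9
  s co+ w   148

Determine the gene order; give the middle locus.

The two rarest classes, s+ co w and s co+ w+, are the double crossovers. Comparing them with the parentals, only the s allele has switched, so s is the middle locus and the order is w – s – co.

s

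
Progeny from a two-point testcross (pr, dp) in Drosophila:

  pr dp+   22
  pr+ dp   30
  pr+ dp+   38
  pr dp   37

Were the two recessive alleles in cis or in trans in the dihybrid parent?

cis

The two most frequent classes are pr+ dp+ (38) and pr dp (37); these are the parental (non-recombinant) types.
So the F1 carried pr+ dp+ on one chromosome and pr dp on the other — the recessive alleles are on the same chromosome (cis / coupling).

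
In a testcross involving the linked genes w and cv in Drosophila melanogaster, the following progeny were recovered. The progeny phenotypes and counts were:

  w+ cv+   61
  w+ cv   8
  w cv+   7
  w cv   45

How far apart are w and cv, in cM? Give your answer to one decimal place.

The two most frequent classes, w+ cv+ (61) and w cv (45), are the parental types, so the F1 was w+ cv+ / w cv.
The recombinant classes are w+ cv and w cv+: 8 + 7 = 15.
Recombination frequency = 15/121 = 0.1240 ≈ 12.4%, i.e. 12.4 cM.

12.4 cM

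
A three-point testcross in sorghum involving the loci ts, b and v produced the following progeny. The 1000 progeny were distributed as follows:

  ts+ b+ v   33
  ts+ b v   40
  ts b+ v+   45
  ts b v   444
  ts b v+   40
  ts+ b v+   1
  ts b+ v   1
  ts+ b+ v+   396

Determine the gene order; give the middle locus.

The two most frequent reciprocal classes, ts b v and ts+ b+ v+, are the parental types, so the F1 was ts b v / ts+ b+ v+.
The two rarest classes, ts b+ v and ts+ b v+, are the double crossovers. Comparing them with the parentals, only the b allele has switched, so b is the middle locus and the order is ts – b – v.

b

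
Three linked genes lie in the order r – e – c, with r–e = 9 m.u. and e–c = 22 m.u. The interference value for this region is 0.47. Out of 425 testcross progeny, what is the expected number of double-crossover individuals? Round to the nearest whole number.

4

Map distances give recombination frequencies of 0.090 and 0.220 for the two intervals.
With interference 0.47 (so coincidence = 0.53), expected double-crossover frequency = 0.090 × 0.220 × 0.53 = 0.01049.
Expected number = 0.01049 × 425 = 4.46 ≈ 4.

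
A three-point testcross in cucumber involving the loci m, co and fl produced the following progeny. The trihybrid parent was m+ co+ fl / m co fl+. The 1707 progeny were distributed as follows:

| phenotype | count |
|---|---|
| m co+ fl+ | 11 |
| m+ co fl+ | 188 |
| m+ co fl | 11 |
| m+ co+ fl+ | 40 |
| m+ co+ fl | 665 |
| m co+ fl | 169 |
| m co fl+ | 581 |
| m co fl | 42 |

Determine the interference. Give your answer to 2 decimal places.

0.05

The two rarest classes, m+ co fl and m co+ fl+, are the double crossovers. Comparing them with the parentals, only the co allele has switched, so co is the middle locus and the order is m – co – fl.
m–co: (357 + 22)/1707 = 0.2220; co–fl: (82 + 22)/1707 = 0.0609.
Expected DCO frequency = 0.2220 × 0.0609 ≈ 0.01352; observed = 22/1707 ≈ 0.01289.
Coefficient of coincidence = 0.01289/0.01352 ≈ 0.95; interference = 1 − 0.95 = 0.05.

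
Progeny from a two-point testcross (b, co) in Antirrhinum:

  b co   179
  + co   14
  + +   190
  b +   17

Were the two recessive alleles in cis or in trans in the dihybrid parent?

cis

The two most frequent classes are + + (190) and b co (179); these are the parental (non-recombinant) types.
So the F1 carried + + on one chromosome and b co on the other — the recessive alleles are on the same chromosome (cis / coupling).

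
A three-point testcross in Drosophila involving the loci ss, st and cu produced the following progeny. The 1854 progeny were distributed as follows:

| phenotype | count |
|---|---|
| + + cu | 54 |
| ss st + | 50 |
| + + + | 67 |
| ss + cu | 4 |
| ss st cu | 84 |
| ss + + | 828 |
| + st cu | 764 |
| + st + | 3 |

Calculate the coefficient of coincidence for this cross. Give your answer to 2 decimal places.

The two most frequent reciprocal classes, ss + + and + st cu, are the parental types, so the F1 was ss + + / + st cu.
The two rarest classes, ss + cu and + st +, are the double crossovers. Comparing them with the parentals, only the cu allele has switched, so cu is the middle locus and the order is ss – cu – st.
ss–cu: (151 + 7)/1854 = 0.0852; cu–st: (104 + 7)/1854 = 0.0599.
Expected DCO frequency = 0.0852 × 0.0599 ≈ 0.00510; observed = 7/1854 ≈ 0.00378.
Coefficient of coincidence = 0.00378/0.00510 ≈ 0.74.

0.74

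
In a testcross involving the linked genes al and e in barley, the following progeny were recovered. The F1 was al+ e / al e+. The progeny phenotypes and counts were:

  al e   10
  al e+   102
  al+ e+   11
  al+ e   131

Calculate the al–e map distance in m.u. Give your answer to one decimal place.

8.3 m.u.

The recombinant classes are al+ e+ and al e: 11 + 10 = 21.
Recombination frequency = 21/254 = 0.0827 ≈ 8.3%, i.e. 8.3 m.u.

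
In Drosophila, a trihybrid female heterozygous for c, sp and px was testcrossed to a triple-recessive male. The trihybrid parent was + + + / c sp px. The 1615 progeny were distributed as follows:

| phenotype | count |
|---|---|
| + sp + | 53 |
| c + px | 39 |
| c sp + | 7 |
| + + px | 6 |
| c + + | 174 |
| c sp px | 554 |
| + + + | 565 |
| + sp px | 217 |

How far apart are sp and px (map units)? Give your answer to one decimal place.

6.5 map units

The two rarest classes, + + px and c sp +, are the double crossovers. Comparing them with the parentals, only the px allele has switched, so px is the middle locus and the order is sp – px – c.
Crossovers in the sp–px interval produce the single-crossover classes + sp + and c + px (53 + 39 = 92) plus the double crossovers (13).
RF(sp–px) = (92 + 13) / 1615 = 105/1615 = 0.0650 → 6.5 map units.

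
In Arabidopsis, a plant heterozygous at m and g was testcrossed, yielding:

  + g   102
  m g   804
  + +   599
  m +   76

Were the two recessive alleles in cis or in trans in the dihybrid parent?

cis

The two most frequent classes are + + (599) and m g (804); these are the parental (non-recombinant) types.
So the F1 carried + + on one chromosome and m g on the other — the recessive alleles are on the same chromosome (cis / coupling).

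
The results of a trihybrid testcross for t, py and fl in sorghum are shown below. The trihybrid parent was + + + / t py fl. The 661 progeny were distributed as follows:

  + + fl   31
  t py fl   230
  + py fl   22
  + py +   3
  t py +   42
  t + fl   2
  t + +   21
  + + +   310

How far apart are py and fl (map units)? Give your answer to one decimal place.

The two rarest classes, + py + and t + fl, are the double crossovers. Comparing them with the parentals, only the py allele has switched, so py is the middle locus and the order is fl – py – t.
Crossovers in the fl–py interval produce the single-crossover classes + + fl and t py + (31 + 42 = 73) plus the double crossovers (5).
RF(fl–py) = (73 + 5) / 661 = 78/661 = 0.1180 → 11.8 map units.

11.8 map units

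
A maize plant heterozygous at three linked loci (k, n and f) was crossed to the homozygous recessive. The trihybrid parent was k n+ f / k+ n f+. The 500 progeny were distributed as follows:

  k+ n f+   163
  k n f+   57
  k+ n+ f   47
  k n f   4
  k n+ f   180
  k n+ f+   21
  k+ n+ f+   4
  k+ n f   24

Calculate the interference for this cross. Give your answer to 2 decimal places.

The two rarest classes, k n f and k+ n+ f+, are the double crossovers. Comparing them with the parentals, only the n allele has switched, so n is the middle locus and the order is k – n – f.
k–n: (104 + 8)/500 = 0.2240; n–f: (45 + 8)/500 = 0.1060.
Expected DCO frequency = 0.2240 × 0.1060 ≈ 0.02374; observed = 8/500 ≈ 0.01600.
Coefficient of coincidence = 0.01600/0.02374 ≈ 0.67; interference = 1 − 0.67 = 0.33.

0.33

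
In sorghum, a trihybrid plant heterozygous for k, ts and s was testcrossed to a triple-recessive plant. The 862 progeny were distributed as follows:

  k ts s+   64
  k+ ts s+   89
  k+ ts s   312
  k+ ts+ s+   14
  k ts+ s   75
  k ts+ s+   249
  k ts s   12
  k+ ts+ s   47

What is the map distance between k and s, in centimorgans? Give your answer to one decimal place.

22.0 centimorgans

The two most frequent reciprocal classes, k+ ts s and k ts+ s+, are the parental types, so the F1 was k+ ts s / k ts+ s+.
The two rarest classes, k ts s and k+ ts+ s+, are the double crossovers. Comparing them with the parentals, only the k allele has switched, so k is the middle locus and the order is ts – k – s.
Crossovers in the k–s interval produce the single-crossover classes k+ ts s+ and k ts+ s (89 + 75 = 164) plus the double crossovers (26).
RF(k–s) = (164 + 26) / 862 = 190/862 = 0.2204 → 22.0 centimorgans.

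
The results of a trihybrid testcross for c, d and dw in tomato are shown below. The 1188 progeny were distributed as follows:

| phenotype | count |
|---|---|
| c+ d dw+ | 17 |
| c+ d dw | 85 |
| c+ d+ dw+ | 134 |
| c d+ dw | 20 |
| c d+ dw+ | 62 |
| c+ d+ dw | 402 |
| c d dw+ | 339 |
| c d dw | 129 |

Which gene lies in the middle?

c

The two most frequent reciprocal classes, c d dw+ and c+ d+ dw, are the parental types, so the F1 was c d dw+ / c+ d+ dw.
The two rarest classes, c+ d dw+ and c d+ dw, are the double crossovers. Comparing them with the parentals, only the c allele has switched, so c is the middle locus and the order is dw – c – d.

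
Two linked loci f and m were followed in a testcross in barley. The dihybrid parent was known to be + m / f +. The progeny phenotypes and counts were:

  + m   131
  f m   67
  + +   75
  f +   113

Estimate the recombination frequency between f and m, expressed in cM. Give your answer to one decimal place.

The recombinant classes are + + and f m: 75 + 67 = 142.
Recombination frequency = 142/386 = 0.3679 ≈ 36.8%, i.e. 36.8 cM.

36.8 cM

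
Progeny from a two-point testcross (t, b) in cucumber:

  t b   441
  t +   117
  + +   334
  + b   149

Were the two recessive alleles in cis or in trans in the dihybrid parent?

The two most frequent classes are + + (334) and t b (441); these are the parental (non-recombinant) types.
So the F1 carried + + on one chromosome and t b on the other — the recessive alleles are on the same chromosome (cis / coupling).

cis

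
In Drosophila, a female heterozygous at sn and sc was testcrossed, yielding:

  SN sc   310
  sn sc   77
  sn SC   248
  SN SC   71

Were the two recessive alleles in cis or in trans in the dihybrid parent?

The two most frequent classes are SN sc (310) and sn SC (248); these are the parental (non-recombinant) types.
So the F1 carried SN sc on one chromosome and sn SC on the other — the recessive alleles are on opposite chromosomes (trans / repulsion).

trans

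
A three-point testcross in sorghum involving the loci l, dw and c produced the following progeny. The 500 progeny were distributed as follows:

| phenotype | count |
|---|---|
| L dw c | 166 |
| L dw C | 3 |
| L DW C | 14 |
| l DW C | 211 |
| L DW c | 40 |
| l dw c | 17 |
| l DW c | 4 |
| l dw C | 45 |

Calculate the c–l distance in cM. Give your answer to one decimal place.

7.6 cM

The two most frequent reciprocal classes, l DW C and L dw c, are the parental types, so the F1 was l DW C / L dw c.
The two rarest classes, l DW c and L dw C, are the double crossovers. Comparing them with the parentals, only the c allele has switched, so c is the middle locus and the order is l – c – dw.
Crossovers in the l–c interval produce the single-crossover classes L DW C and l dw c (14 + 17 = 31) plus the double crossovers (7).
RF(l–c) = (31 + 7) / 500 = 38/500 = 0.0760 → 7.6 cM.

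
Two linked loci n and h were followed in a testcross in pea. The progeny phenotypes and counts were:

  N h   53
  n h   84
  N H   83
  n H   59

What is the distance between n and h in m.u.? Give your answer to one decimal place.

The two most frequent classes, N H (83) and n h (84), are the parental types, so the F1 was N H / n h.
The recombinant classes are N h and n H: 53 + 59 = 112.
Recombination frequency = 112/279 = 0.4014 ≈ 40.1%, i.e. 40.1 m.u.

40.1 m.u.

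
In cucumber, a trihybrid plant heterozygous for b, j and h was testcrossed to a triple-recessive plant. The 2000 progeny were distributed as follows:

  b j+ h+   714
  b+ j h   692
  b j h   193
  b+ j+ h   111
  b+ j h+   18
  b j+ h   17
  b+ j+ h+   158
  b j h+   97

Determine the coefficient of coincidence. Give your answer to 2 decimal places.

0.75

The two most frequent reciprocal classes, b j+ h+ and b+ j h, are the parental types, so the F1 was b j+ h+ / b+ j h.
The two rarest classes, b j+ h and b+ j h+, are the double crossovers. Comparing them with the parentals, only the h allele has switched, so h is the middle locus and the order is j – h – b.
j–h: (208 + 35)/2000 = 0.1215; h–b: (351 + 35)/2000 = 0.1930.
Expected DCO frequency = 0.1215 × 0.1930 ≈ 0.02345; observed = 35/2000 ≈ 0.01750.
Coefficient of coincidence = 0.01750/0.02345 ≈ 0.75.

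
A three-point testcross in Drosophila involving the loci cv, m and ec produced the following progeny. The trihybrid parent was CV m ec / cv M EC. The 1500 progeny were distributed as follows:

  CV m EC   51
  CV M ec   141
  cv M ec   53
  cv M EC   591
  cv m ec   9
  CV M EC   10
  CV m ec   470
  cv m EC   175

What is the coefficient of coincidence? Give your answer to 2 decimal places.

The two rarest classes, cv m ec and CV M EC, are the double crossovers. Comparing them with the parentals, only the cv allele has switched, so cv is the middle locus and the order is ec – cv – m.
ec–cv: (104 + 19)/1500 = 0.0820; cv–m: (316 + 19)/1500 = 0.2233.
Expected DCO frequency = 0.0820 × 0.2233 ≈ 0.01831; observed = 19/1500 ≈ 0.01267.
Coefficient of coincidence = 0.01267/0.01831 ≈ 0.69.

0.69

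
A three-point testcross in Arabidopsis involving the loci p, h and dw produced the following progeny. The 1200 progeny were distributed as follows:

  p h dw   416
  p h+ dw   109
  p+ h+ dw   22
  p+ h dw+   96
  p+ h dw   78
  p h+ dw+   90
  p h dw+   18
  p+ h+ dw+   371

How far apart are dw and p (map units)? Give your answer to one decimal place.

The two most frequent reciprocal classes, p+ h+ dw+ and p h dw, are the parental types, so the F1 was p+ h+ dw+ / p h dw.
The two rarest classes, p+ h+ dw and p h dw+, are the double crossovers. Comparing them with the parentals, only the dw allele has switched, so dw is the middle locus and the order is p – dw – h.
Crossovers in the p–dw interval produce the single-crossover classes p h+ dw+ and p+ h dw (90 + 78 = 168) plus the double crossovers (40).
RF(p–dw) = (168 + 40) / 1200 = 208/1200 = 0.1733 → 17.3 map units.

17.3 map units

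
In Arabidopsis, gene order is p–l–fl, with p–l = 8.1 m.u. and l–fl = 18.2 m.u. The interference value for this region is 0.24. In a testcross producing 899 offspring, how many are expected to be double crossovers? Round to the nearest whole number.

10

Map distances give recombination frequencies of 0.081 and 0.182 for the two intervals.
With interference 0.24 (so coincidence = 0.76), expected double-crossover frequency = 0.081 × 0.182 × 0.76 = 0.01120.
Expected number = 0.01120 × 899 = 10.07 ≈ 10.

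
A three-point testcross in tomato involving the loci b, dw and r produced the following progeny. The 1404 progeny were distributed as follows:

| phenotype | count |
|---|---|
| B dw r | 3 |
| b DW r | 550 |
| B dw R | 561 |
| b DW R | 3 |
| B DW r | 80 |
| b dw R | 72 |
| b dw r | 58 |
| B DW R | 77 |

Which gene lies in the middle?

r

The two most frequent reciprocal classes, b DW r and B dw R, are the parental types, so the F1 was b DW r / B dw R.
The two rarest classes, b DW R and B dw r, are the double crossovers. Comparing them with the parentals, only the r allele has switched, so r is the middle locus and the order is b – r – dw.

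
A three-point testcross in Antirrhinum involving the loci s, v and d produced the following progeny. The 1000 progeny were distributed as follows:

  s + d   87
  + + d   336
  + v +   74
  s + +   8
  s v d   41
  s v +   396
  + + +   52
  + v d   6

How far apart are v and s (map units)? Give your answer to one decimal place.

17.5 map units

The two most frequent reciprocal classes, + + d and s v +, are the parental types, so the F1 was + + d / s v +.
The two rarest classes, + v d and s + +, are the double crossovers. Comparing them with the parentals, only the v allele has switched, so v is the middle locus and the order is s – v – d.
Crossovers in the s–v interval produce the single-crossover classes s + d and + v + (87 + 74 = 161) plus the double crossovers (14).
RF(s–v) = (161 + 14) / 1000 = 175/1000 = 0.1750 → 17.5 map units.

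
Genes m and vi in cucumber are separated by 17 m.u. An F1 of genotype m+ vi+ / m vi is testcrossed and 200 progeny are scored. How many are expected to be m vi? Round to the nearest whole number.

A map distance of 17 m.u. corresponds to a recombination frequency of 0.170.
The F1 is m+ vi+ / m vi, so m vi is a parental gamete class with expected frequency (1 − r)/2 = 0.830/2 = 0.4150.
Expected number = 0.4150 × 200 = 83.00 ≈ 83.

83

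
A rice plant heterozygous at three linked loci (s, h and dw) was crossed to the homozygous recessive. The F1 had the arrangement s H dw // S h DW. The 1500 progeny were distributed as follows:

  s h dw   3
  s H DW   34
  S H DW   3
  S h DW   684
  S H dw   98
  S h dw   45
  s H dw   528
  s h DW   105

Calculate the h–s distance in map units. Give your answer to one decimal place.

The two rarest classes, s h dw and S H DW, are the double crossovers. Comparing them with the parentals, only the h allele has switched, so h is the middle locus and the order is s – h – dw.
Crossovers in the s–h interval produce the single-crossover classes S H dw and s h DW (98 + 105 = 203) plus the double crossovers (6).
RF(s–h) = (203 + 6) / 1500 = 209/1500 = 0.1393 → 13.9 map units.

13.9 map units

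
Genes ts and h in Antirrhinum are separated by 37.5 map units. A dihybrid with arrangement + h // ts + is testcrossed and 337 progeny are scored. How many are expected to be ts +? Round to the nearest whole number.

A map distance of 37.5 map units corresponds to a recombination frequency of 0.375.
The F1 is + h / ts +, so ts + is a parental gamete class with expected frequency (1 − r)/2 = 0.625/2 = 0.3125.
Expected number = 0.3125 × 337 = 105.31 ≈ 105.

105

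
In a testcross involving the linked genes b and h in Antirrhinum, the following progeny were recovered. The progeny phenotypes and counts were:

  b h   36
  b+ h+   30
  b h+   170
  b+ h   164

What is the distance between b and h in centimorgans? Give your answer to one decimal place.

The two most frequent classes, b+ h (164) and b h+ (170), are the parental types, so the F1 was b+ h / b h+.
The recombinant classes are b+ h+ and b h: 30 + 36 = 66.
Recombination frequency = 66/400 = 0.1650 ≈ 16.5%, i.e. 16.5 centimorgans.

16.5 centimorgans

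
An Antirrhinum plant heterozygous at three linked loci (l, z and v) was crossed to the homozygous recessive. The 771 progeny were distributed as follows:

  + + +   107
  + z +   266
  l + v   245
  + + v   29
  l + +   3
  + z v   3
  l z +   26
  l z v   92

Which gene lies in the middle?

v

The two most frequent reciprocal classes, + z + and l + v, are the parental types, so the F1 was + z + / l + v.
The two rarest classes, + z v and l + +, are the double crossovers. Comparing them with the parentals, only the v allele has switched, so v is the middle locus and the order is z – v – l.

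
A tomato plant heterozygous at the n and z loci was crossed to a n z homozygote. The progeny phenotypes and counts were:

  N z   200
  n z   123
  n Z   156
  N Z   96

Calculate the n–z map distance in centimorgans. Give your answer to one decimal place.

38.1 centimorgans

The two most frequent classes, N z (200) and n Z (156), are the parental types, so the F1 was N z / n Z.
The recombinant classes are N Z and n z: 96 + 123 = 219.
Recombination frequency = 219/575 = 0.3809 ≈ 38.1%, i.e. 38.1 centimorgans.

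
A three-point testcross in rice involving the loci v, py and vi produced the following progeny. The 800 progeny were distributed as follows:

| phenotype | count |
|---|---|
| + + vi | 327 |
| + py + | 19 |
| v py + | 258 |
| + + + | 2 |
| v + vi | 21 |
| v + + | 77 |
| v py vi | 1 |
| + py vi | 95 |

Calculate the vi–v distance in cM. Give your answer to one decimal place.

5.4 cM

The two most frequent reciprocal classes, + + vi and v py +, are the parental types, so the F1 was + + vi / v py +.
The two rarest classes, + + + and v py vi, are the double crossovers. Comparing them with the parentals, only the vi allele has switched, so vi is the middle locus and the order is py – vi – v.
Crossovers in the vi–v interval produce the single-crossover classes v + vi and + py + (21 + 19 = 40) plus the double crossovers (3).
RF(vi–v) = (40 + 3) / 800 = 43/800 = 0.0537 → 5.4 cM.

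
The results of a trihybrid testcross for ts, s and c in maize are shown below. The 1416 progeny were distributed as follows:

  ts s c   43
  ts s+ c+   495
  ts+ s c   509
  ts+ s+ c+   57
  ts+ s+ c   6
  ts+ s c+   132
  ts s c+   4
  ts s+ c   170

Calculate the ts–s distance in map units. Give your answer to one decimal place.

The two most frequent reciprocal classes, ts s+ c+ and ts+ s c, are the parental types, so the F1 was ts s+ c+ / ts+ s c.
The two rarest classes, ts s c+ and ts+ s+ c, are the double crossovers. Comparing them with the parentals, only the s allele has switched, so s is the middle locus and the order is ts – s – c.
Crossovers in the ts–s interval produce the single-crossover classes ts+ s+ c+ and ts s c (57 + 43 = 100) plus the double crossovers (10).
RF(ts–s) = (100 + 10) / 1416 = 110/1416 = 0.0777 → 7.8 map units.

7.8 map units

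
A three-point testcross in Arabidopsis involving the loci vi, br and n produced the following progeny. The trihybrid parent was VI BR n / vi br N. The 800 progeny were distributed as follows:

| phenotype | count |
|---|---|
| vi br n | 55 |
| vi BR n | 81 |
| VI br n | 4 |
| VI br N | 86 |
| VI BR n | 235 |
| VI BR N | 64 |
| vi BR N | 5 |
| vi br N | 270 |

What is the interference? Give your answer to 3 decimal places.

The two rarest classes, VI br n and vi BR N, are the double crossovers. Comparing them with the parentals, only the br allele has switched, so br is the middle locus and the order is vi – br – n.
vi–br: (167 + 9)/800 = 0.2200; br–n: (119 + 9)/800 = 0.1600.
Expected DCO frequency = 0.2200 × 0.1600 ≈ 0.03520; observed = 9/800 ≈ 0.01125.
Coefficient of coincidence = 0.01125/0.03520 ≈ 0.320; interference = 1 − 0.320 = 0.680.

0.680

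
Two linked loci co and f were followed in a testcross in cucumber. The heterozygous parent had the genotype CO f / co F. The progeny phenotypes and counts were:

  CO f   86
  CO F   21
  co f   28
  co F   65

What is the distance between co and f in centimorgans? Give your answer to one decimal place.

24.5 centimorgans

The recombinant classes are CO F and co f: 21 + 28 = 49.
Recombination frequency = 49/200 = 0.2450 ≈ 24.5%, i.e. 24.5 centimorgans.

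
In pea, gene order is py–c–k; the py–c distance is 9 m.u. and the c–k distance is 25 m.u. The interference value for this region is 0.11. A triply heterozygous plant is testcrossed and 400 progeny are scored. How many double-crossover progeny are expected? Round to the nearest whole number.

Map distances give recombination frequencies of 0.090 and 0.250 for the two intervals.
With interference 0.11 (so coincidence = 0.89), expected double-crossover frequency = 0.090 × 0.250 × 0.89 = 0.02003.
Expected number = 0.02003 × 400 = 8.01 ≈ 8.

8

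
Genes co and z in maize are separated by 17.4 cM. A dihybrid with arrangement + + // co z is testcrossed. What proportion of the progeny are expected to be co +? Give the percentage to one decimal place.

8.7%

A map distance of 17.4 cM corresponds to a recombination frequency of 0.174.
The F1 is + + / co z, so co + is a recombinant gamete class with expected frequency r/2 = 0.174/2 = 0.0870.
That is 0.0870 = 8.7% of the progeny.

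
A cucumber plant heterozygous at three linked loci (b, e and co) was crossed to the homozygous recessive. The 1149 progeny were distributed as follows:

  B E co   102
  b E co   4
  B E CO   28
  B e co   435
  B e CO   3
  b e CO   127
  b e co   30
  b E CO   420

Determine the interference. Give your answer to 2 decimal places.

0.48

The two most frequent reciprocal classes, B e co and b E CO, are the parental types, so the F1 was B e co / b E CO.
The two rarest classes, B e CO and b E co, are the double crossovers. Comparing them with the parentals, only the co allele has switched, so co is the middle locus and the order is b – co – e.
b–co: (58 + 7)/1149 = 0.0566; co–e: (229 + 7)/1149 = 0.2054.
Expected DCO frequency = 0.0566 × 0.2054 ≈ 0.01163; observed = 7/1149 ≈ 0.00609.
Coefficient of coincidence = 0.00609/0.01163 ≈ 0.52; interference = 1 − 0.52 = 0.48.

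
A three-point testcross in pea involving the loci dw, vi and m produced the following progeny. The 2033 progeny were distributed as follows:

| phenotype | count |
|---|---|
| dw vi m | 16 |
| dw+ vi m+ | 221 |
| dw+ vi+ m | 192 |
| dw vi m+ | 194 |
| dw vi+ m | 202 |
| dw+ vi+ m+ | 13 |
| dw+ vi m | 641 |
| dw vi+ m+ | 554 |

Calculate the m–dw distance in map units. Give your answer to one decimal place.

22.2 map units

The two most frequent reciprocal classes, dw vi+ m+ and dw+ vi m, are the parental types, so the F1 was dw vi+ m+ / dw+ vi m.
The two rarest classes, dw+ vi+ m+ and dw vi m, are the double crossovers. Comparing them with the parentals, only the dw allele has switched, so dw is the middle locus and the order is vi – dw – m.
Crossovers in the dw–m interval produce the single-crossover classes dw vi+ m and dw+ vi m+ (202 + 221 = 423) plus the double crossovers (29).
RF(dw–m) = (423 + 29) / 2033 = 452/2033 = 0.2223 → 22.2 map units.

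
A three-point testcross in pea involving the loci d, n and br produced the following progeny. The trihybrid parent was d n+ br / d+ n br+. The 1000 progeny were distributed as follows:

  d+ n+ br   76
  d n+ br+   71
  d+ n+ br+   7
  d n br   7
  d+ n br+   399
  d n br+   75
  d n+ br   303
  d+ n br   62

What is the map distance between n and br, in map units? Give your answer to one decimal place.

The two rarest classes, d n br and d+ n+ br+, are the double crossovers. Comparing them with the parentals, only the n allele has switched, so n is the middle locus and the order is br – n – d.
Crossovers in the br–n interval produce the single-crossover classes d n+ br+ and d+ n br (71 + 62 = 133) plus the double crossovers (14).
RF(br–n) = (133 + 14) / 1000 = 147/1000 = 0.1470 → 14.7 map units.

14.7 map units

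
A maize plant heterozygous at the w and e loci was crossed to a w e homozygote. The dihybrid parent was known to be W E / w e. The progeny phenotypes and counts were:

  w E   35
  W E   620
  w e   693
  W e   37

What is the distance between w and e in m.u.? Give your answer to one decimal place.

The recombinant classes are W e and w E: 37 + 35 = 72.
Recombination frequency = 72/1385 = 0.0520 ≈ 5.2%, i.e. 5.2 m.u.

5.2 m.u.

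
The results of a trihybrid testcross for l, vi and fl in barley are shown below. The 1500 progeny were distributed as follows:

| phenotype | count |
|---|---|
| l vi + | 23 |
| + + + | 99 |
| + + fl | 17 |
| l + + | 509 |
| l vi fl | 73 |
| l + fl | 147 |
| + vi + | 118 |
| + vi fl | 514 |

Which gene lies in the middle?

vi

The two most frequent reciprocal classes, l + + and + vi fl, are the parental types, so the F1 was l + + / + vi fl.
The two rarest classes, l vi + and + + fl, are the double crossovers. Comparing them with the parentals, only the vi allele has switched, so vi is the middle locus and the order is l – vi – fl.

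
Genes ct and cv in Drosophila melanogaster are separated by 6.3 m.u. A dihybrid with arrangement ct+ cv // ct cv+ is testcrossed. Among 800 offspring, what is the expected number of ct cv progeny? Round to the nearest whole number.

25

A map distance of 6.3 m.u. corresponds to a recombination frequency of 0.063.
The F1 is ct+ cv / ct cv+, so ct cv is a recombinant gamete class with expected frequency r/2 = 0.063/2 = 0.0315.
Expected number = 0.0315 × 800 = 25.20 ≈ 25.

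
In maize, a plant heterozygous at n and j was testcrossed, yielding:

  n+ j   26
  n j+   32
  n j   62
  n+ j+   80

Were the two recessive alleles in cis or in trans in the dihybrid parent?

The two most frequent classes are n+ j+ (80) and n j (62); these are the parental (non-recombinant) types.
So the F1 carried n+ j+ on one chromosome and n j on the other — the recessive alleles are on the same chromosome (cis / coupling).

cis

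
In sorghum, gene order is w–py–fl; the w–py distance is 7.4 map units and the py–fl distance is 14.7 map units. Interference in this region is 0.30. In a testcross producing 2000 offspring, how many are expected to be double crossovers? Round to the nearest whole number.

Map distances give recombination frequencies of 0.074 and 0.147 for the two intervals.
With interference 0.30 (so coincidence = 0.70), expected double-crossover frequency = 0.074 × 0.147 × 0.70 = 0.00761.
Expected number = 0.00761 × 2000 = 15.23 ≈ 15.

15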